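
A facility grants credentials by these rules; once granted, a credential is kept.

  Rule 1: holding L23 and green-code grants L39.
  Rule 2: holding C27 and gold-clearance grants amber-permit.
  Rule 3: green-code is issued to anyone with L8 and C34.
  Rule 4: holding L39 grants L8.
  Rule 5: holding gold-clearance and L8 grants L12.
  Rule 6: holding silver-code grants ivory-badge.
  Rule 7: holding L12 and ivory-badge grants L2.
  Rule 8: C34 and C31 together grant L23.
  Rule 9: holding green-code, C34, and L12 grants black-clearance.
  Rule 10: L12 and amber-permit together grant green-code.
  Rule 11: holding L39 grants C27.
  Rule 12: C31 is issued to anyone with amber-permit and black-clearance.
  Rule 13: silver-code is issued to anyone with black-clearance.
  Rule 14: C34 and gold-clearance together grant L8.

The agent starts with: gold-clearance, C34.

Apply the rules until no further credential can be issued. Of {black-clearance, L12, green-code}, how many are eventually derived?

Holding C34 and gold-clearance grants L8 (Rule 14).
Holding L8 and C34 grants green-code (Rule 3).
Holding gold-clearance and L8 grants L12 (Rule 5).
Holding green-code, C34, and L12 grants black-clearance (Rule 9).
black-clearance: reached.
L12: reached.
green-code: reached.
All 3 are reached.

3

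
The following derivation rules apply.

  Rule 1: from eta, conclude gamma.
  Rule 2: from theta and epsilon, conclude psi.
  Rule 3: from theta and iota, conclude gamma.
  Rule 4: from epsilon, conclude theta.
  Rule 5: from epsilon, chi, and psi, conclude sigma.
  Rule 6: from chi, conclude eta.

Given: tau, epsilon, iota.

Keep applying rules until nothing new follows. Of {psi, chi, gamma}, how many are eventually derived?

From epsilon, Rule 4 gives theta.
theta and iota hold, so gamma follows (Rule 3).
theta and epsilon hold, so psi follows (Rule 2).
psi: reached.
No rule produces chi, and it is not given.
gamma: reached.
Reached: psi and gamma — 2 of the 3.

2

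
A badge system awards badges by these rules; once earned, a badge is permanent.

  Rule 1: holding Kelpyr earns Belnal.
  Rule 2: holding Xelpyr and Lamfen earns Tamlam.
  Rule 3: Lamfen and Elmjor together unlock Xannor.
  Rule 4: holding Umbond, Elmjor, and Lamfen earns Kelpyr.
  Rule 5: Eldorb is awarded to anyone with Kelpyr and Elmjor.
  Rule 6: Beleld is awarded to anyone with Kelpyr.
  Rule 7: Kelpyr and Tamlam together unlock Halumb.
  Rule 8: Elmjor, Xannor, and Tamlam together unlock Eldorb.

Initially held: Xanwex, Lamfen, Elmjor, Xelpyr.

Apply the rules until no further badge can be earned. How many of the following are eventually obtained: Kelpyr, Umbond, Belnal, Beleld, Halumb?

Kelpyr would need Umbond, Elmjor, and Lamfen (Rule 4), but Umbond is never earned.
No rule produces Umbond, and it is not given.
Belnal would need Kelpyr (Rule 1), but Kelpyr is never earned.
Beleld would need Kelpyr (Rule 6), but Kelpyr is never earned.
Halumb would need Kelpyr and Tamlam (Rule 7), but Kelpyr is never earned.
None of the 5 are reached.

0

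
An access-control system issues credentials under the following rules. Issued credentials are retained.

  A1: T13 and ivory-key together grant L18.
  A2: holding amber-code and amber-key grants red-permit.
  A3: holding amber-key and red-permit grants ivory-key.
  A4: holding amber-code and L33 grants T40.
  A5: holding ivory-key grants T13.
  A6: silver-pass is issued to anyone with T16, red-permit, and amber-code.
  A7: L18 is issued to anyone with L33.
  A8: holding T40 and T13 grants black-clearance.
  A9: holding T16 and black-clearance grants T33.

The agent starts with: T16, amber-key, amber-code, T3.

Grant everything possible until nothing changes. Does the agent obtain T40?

T40 would need amber-code and L33 (A4), but L33 is never granted.

No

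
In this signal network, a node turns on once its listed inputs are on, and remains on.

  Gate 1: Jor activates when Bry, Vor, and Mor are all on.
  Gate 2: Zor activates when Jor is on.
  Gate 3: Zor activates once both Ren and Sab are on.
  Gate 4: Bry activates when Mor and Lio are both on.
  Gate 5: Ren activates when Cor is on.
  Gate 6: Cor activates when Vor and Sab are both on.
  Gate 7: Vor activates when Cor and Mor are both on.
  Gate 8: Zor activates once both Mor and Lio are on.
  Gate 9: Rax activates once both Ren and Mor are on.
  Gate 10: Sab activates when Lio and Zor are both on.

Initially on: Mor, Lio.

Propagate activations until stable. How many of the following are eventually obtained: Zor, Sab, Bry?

Gate 4: Mor and Lio on → Bry on.
Mor and Lio are on, so Zor activates (Gate 8).
Lio and Zor are on, so Sab activates (Gate 10).
Zor: reached.
Sab: reached.
Bry: reached.
All 3 are reached.

3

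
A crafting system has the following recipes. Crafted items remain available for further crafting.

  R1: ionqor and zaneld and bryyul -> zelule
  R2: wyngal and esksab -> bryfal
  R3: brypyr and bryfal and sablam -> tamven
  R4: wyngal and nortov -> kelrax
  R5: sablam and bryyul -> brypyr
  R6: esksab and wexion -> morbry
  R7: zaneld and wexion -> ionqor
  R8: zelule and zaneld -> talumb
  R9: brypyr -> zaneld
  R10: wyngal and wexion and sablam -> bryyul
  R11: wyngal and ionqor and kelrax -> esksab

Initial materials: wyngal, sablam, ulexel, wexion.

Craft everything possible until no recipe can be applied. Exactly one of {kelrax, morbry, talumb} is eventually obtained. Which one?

talumb

wyngal and wexion and sablam -> bryyul (R10).
Using R5, sablam and bryyul make brypyr.
brypyr -> zaneld (R9).
zaneld and wexion -> ionqor (R7).
ionqor and zaneld and bryyul -> zelule (R1).
zelule and zaneld -> talumb (R8).
kelrax would need wyngal and nortov (R4), but nortov is never obtained. morbry would need esksab and wexion (R6), but esksab is never obtained.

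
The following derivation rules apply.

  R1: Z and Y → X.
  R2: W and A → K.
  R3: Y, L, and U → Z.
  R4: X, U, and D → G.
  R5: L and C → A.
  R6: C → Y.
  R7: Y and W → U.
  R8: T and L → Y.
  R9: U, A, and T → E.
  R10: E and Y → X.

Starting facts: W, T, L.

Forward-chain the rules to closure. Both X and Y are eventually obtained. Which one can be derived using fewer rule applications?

Y

Y: T and L hold, so Y follows (R8). [1 rule application]
X: T and L hold, so Y follows (R8). Y and W hold, so U follows (R7). Y, L, and U hold, so Z follows (R3). Z and Y hold, so X follows (R1). [4 rule applications]
Y needs fewer.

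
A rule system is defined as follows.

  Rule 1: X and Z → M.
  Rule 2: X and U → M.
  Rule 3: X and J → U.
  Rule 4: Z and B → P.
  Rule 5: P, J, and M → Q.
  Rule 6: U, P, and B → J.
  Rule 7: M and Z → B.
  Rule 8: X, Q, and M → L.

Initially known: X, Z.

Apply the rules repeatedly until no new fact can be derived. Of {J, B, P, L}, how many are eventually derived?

2

X and Z hold, so M follows (Rule 1).
M and Z hold, so B follows (Rule 7).
Z and B hold, so P follows (Rule 4).
J would need U, P, and B (Rule 6), but U is never established.
B: reached.
P: reached.
L would need X, Q, and M (Rule 8), but Q is never established.
Reached: B and P — 2 of the 4.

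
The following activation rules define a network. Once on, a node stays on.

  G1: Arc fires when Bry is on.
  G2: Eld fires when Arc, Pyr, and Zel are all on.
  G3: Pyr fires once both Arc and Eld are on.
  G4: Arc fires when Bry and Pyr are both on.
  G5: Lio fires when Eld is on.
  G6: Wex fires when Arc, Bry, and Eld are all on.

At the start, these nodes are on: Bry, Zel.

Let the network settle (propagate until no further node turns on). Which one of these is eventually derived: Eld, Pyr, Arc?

Arc

Bry is on, so Arc fires (G1).
Pyr would need Arc and Eld (G3), but Eld never turns on. Eld would need Arc, Pyr, and Zel (G2), but Pyr never turns on.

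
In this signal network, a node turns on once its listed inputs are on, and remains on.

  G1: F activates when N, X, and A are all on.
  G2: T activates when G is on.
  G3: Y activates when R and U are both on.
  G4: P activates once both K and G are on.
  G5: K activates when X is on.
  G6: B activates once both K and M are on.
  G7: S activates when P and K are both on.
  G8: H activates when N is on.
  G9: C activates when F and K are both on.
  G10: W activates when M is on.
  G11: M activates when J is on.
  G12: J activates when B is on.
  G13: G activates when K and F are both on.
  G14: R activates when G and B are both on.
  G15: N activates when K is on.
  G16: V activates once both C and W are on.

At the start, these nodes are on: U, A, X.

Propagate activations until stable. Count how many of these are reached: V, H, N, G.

3

X is on, so K activates (G5).
G15: K on → N on.
N, X, and A are on, so F activates (G1).
N is on, so H activates (G8).
K and F are on, so G activates (G13).
V would need C and W (G16), but W never turns on.
H: reached.
N: reached.
G: reached.
Reached: H, N, and G — 3 of the 4.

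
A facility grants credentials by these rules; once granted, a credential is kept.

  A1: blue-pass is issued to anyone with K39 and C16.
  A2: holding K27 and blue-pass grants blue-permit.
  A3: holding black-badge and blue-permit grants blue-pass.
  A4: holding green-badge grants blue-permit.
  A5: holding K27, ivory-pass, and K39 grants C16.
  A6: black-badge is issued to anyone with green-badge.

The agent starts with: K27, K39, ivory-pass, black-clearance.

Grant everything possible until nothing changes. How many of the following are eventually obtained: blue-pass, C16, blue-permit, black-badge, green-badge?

3

Holding K27, ivory-pass, and K39 grants C16 (A5).
Holding K39 and C16 grants blue-pass (A1).
Holding K27 and blue-pass grants blue-permit (A2).
blue-pass: reached.
C16: reached.
blue-permit: reached.
black-badge would need green-badge (A6), but green-badge is never granted.
No rule produces green-badge, and it is not given.
Reached: blue-pass, C16, and blue-permit — 3 of the 5.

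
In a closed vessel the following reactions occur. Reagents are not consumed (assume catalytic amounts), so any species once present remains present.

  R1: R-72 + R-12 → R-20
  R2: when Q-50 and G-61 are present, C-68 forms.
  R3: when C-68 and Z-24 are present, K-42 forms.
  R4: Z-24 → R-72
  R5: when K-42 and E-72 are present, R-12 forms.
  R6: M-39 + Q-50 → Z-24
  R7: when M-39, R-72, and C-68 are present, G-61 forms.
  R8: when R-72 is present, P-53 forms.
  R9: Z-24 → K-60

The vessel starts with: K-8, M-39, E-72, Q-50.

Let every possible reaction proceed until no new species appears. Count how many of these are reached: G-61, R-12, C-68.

0

G-61 would need M-39, R-72, and C-68 (R7), but C-68 never forms.
R-12 would need K-42 and E-72 (R5), but K-42 never forms.
C-68 would need Q-50 and G-61 (R2), but G-61 never forms.
None of the 3 are reached.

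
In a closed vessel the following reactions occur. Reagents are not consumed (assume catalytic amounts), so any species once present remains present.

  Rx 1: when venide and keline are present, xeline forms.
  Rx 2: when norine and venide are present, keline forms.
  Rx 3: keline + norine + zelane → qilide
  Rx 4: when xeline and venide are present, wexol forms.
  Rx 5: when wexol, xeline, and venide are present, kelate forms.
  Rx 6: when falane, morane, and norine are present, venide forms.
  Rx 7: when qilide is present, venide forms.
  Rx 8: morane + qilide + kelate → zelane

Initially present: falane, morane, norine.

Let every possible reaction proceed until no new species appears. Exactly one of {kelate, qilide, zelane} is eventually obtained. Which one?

falane, morane, and norine present → venide forms (Rx 6).
norine and venide present → keline forms (Rx 2).
venide and keline present → xeline forms (Rx 1).
xeline and venide present → wexol forms (Rx 4).
wexol, xeline, and venide present → kelate forms (Rx 5).
qilide would need keline, norine, and zelane (Rx 3), but zelane never forms. zelane would need morane, qilide, and kelate (Rx 8), but qilide never forms.

kelate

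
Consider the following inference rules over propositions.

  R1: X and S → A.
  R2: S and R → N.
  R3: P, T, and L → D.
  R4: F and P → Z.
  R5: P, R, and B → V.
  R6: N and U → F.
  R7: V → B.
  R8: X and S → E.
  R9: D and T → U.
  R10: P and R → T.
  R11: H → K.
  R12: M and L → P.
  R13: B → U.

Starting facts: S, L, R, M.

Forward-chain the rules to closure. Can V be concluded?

No

V would need P, R, and B (R5), but B is never established.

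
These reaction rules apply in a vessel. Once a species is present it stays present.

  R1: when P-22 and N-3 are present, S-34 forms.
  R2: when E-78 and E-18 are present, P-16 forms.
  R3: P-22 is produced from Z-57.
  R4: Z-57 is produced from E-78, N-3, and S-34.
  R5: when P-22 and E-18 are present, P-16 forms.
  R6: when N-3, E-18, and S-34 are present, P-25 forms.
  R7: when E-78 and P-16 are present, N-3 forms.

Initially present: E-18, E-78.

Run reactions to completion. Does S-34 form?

No

S-34 would need P-22 and N-3 (R1), but P-22 never forms.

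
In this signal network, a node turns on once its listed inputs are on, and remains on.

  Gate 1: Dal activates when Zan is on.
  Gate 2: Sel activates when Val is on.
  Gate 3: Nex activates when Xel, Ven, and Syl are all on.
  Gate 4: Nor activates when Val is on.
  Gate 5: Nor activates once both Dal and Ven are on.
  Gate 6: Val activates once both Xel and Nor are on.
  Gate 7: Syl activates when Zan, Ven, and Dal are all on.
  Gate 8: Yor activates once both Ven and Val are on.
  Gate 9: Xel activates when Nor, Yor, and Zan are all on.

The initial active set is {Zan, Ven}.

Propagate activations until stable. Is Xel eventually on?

Xel would need Nor, Yor, and Zan (Gate 9), but Yor never turns on.

No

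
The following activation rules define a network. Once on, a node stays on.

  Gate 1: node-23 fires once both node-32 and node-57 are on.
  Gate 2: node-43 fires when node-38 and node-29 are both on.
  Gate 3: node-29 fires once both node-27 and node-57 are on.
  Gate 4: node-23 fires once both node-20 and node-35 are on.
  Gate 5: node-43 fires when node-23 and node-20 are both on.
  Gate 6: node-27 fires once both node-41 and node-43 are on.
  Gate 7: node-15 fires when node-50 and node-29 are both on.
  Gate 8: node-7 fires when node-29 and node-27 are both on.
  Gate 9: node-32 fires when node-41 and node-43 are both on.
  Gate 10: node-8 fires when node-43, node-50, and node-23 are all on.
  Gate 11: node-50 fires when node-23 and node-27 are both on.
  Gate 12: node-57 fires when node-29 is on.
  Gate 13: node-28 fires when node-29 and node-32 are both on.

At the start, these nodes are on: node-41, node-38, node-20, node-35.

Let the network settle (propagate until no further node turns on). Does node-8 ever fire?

node-20 and node-35 are on, so node-23 fires (Gate 4).
node-23 and node-20 are on, so node-43 fires (Gate 5).
node-41 and node-43 are on, so node-27 fires (Gate 6).
node-23 and node-27 are on, so node-50 fires (Gate 11).
Gate 10: node-43, node-50, and node-23 on → node-8 on.

Yes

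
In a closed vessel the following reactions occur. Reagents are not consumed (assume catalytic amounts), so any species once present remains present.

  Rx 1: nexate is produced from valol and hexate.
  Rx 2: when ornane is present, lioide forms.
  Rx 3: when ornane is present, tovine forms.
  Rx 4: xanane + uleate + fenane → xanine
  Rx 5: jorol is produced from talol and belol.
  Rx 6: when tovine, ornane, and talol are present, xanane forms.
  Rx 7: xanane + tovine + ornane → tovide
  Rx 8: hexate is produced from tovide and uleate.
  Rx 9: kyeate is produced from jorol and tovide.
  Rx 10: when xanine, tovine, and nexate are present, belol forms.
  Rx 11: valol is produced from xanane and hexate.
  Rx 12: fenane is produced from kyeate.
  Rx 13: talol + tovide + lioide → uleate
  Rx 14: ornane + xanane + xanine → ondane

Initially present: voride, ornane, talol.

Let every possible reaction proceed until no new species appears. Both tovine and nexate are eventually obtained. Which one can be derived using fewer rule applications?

tovine: ornane present → tovine forms (Rx 3). [1 rule application]
nexate: ornane present → lioide forms (Rx 2). ornane present → tovine forms (Rx 3). tovine, ornane, and talol present → xanane forms (Rx 6). xanane, tovine, and ornane present → tovide forms (Rx 7). talol, tovide, and lioide present → uleate forms (Rx 13). tovide and uleate present → hexate forms (Rx 8). xanane and hexate present → valol forms (Rx 11). valol and hexate present → nexate forms (Rx 1). [8 rule applications]
tovine needs fewer.

tovine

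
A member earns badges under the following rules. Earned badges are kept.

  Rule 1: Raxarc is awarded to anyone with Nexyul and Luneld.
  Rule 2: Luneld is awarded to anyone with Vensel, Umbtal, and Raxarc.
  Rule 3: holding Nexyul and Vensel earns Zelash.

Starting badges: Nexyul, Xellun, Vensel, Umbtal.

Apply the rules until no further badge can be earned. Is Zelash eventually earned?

Yes

With Nexyul and Vensel, Zelash is earned (Rule 3).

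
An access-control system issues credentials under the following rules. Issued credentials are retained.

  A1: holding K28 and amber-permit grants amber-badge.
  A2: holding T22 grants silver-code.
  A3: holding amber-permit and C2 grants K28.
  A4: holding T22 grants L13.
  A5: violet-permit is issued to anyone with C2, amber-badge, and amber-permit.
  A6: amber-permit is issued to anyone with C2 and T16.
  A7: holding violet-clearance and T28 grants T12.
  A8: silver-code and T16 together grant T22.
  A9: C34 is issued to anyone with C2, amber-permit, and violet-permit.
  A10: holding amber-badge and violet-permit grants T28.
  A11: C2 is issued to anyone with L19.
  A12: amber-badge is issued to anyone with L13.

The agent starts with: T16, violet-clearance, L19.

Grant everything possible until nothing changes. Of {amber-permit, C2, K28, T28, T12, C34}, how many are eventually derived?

6

Holding L19 grants C2 (A11).
Holding C2 and T16 grants amber-permit (A6).
Holding amber-permit and C2 grants K28 (A3).
Holding K28 and amber-permit grants amber-badge (A1).
Holding C2, amber-badge, and amber-permit grants violet-permit (A5).
Holding C2, amber-permit, and violet-permit grants C34 (A9).
Holding amber-badge and violet-permit grants T28 (A10).
Holding violet-clearance and T28 grants T12 (A7).
amber-permit: reached.
C2: reached.
K28: reached.
T28: reached.
T12: reached.
C34: reached.
All 6 are reached.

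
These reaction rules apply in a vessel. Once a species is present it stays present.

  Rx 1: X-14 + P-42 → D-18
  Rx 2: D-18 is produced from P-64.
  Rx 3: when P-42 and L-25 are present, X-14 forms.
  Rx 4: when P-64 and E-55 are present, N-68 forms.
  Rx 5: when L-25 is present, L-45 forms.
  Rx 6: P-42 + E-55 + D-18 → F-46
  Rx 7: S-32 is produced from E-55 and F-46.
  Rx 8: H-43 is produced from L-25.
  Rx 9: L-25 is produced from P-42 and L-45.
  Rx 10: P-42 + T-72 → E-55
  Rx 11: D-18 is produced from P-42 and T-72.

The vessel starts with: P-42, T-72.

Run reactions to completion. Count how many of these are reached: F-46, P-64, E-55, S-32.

3

P-42 and T-72 present → E-55 forms (Rx 10).
P-42 and T-72 present → D-18 forms (Rx 11).
P-42, E-55, and D-18 present → F-46 forms (Rx 6).
E-55 and F-46 present → S-32 forms (Rx 7).
F-46: reached.
No rule produces P-64, and it is not given.
E-55: reached.
S-32: reached.
Reached: F-46, E-55, and S-32 — 3 of the 4.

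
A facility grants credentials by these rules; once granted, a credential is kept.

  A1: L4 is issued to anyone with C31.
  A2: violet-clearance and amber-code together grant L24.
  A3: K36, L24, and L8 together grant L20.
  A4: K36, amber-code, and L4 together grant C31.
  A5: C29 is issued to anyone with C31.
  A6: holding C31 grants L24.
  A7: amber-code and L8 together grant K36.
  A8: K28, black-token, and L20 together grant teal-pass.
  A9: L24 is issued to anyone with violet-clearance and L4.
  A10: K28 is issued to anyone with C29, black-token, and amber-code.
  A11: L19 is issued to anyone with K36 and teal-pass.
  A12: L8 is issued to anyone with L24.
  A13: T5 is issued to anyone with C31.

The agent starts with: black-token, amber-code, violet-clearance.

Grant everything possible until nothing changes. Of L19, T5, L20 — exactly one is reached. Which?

L20

Holding violet-clearance and amber-code grants L24 (A2).
Holding L24 grants L8 (A12).
Holding amber-code and L8 grants K36 (A7).
Holding K36, L24, and L8 grants L20 (A3).
L19 would need K36 and teal-pass (A11), but teal-pass is never granted. T5 would need C31 (A13), but C31 is never granted.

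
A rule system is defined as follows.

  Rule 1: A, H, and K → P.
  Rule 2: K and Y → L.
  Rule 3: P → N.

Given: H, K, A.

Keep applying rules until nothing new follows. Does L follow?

No

L would need K and Y (Rule 2), but Y is never established.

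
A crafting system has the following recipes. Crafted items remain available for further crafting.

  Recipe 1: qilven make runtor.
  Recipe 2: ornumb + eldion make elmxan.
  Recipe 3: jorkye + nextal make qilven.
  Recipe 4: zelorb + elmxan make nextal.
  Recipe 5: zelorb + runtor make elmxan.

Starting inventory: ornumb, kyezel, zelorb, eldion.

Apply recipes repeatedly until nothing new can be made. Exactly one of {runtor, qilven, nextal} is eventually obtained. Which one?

nextal

Using Recipe 2, ornumb and eldion make elmxan.
Using Recipe 4, zelorb and elmxan make nextal.
qilven would need jorkye and nextal (Recipe 3), but jorkye is never obtained. runtor would need qilven (Recipe 1), but qilven is never obtained.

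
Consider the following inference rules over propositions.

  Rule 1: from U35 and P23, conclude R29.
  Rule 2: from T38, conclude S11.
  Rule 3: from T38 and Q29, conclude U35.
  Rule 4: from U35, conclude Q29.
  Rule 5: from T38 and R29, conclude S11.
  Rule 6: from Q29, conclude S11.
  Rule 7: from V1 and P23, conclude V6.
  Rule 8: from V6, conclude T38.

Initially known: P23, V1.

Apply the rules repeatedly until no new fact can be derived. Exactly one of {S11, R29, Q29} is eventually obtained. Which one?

S11

From V1 and P23, Rule 7 gives V6.
V6 holds, so T38 follows (Rule 8).
T38 holds, so S11 follows (Rule 2).
Q29 would need U35 (Rule 4), but U35 is never established. R29 would need U35 and P23 (Rule 1), but U35 is never established.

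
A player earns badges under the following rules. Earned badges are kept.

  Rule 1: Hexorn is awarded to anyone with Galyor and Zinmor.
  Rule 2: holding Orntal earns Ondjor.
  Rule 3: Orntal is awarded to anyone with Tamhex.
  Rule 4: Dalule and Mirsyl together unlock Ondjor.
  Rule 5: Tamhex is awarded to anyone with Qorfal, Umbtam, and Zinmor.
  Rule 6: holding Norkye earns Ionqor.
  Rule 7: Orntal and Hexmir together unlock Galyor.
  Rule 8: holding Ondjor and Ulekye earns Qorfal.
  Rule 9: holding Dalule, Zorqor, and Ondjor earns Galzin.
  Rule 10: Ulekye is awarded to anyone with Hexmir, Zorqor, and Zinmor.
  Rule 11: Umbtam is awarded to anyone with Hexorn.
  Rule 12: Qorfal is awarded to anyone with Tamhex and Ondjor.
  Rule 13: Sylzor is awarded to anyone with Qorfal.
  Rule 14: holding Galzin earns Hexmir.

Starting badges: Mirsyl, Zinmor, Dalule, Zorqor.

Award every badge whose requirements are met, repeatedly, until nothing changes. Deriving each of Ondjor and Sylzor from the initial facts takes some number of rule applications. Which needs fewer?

Ondjor: With Dalule and Mirsyl, Ondjor is earned (Rule 4). [1 rule application]
Sylzor: With Dalule and Mirsyl, Ondjor is earned (Rule 4). With Dalule, Zorqor, and Ondjor, Galzin is earned (Rule 9). With Galzin, Hexmir is earned (Rule 14). With Hexmir, Zorqor, and Zinmor, Ulekye is earned (Rule 10). With Ondjor and Ulekye, Qorfal is earned (Rule 8). With Qorfal, Sylzor is earned (Rule 13). [6 rule applications]
Ondjor needs fewer.

Ondjor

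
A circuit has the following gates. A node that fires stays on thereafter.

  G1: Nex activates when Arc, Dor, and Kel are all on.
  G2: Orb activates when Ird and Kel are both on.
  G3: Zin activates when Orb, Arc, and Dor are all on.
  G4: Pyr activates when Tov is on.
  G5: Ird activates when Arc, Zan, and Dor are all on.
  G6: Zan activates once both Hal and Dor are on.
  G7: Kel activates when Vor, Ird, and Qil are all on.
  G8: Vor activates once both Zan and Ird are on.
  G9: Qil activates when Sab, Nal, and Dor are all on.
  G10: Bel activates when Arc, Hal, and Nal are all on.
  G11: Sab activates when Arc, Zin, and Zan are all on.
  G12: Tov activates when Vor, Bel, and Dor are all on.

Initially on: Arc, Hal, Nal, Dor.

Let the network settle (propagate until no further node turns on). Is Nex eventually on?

No

Nex would need Arc, Dor, and Kel (G1), but Kel never turns on.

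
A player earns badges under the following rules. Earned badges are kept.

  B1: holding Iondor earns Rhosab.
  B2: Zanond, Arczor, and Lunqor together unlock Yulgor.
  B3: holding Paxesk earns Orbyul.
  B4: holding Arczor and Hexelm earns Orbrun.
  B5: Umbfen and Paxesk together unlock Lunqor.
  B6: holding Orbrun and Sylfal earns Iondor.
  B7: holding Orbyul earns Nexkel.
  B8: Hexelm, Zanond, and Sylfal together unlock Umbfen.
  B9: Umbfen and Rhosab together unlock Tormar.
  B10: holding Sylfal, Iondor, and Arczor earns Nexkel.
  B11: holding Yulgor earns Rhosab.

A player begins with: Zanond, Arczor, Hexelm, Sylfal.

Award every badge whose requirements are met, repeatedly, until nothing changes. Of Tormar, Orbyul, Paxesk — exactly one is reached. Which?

With Hexelm, Zanond, and Sylfal, Umbfen is earned (B8).
With Arczor and Hexelm, Orbrun is earned (B4).
With Orbrun and Sylfal, Iondor is earned (B6).
With Iondor, Rhosab is earned (B1).
With Umbfen and Rhosab, Tormar is earned (B9).
No rule produces Paxesk, and it is not given. Orbyul would need Paxesk (B3), but Paxesk is never earned.

Tormar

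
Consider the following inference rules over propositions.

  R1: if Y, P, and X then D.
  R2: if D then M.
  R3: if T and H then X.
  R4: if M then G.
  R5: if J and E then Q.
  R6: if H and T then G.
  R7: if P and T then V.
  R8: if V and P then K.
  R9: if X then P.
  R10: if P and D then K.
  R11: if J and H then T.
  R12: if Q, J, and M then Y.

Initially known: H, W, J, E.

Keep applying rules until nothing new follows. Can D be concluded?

No

D would need Y, P, and X (R1), but Y is never established.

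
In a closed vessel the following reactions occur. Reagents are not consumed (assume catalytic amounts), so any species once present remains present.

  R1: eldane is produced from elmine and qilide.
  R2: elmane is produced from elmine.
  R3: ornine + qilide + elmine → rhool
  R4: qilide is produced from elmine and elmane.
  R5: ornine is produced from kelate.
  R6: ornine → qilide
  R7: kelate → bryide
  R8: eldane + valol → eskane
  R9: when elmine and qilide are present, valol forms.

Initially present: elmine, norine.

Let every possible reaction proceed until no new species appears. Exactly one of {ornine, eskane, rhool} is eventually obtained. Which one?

elmine present → elmane forms (R2).
elmine and elmane present → qilide forms (R4).
elmine and qilide present → eldane forms (R1).
elmine and qilide present → valol forms (R9).
eldane and valol present → eskane forms (R8).
ornine would need kelate (R5), but kelate never forms. rhool would need ornine, qilide, and elmine (R3), but ornine never forms.

eskane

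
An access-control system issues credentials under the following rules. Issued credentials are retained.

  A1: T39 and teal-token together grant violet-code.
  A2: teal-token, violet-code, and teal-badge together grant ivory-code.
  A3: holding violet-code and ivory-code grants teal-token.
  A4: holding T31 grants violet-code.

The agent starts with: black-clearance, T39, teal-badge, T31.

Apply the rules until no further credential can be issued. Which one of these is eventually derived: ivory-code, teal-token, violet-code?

Holding T31 grants violet-code (A4).
ivory-code would need teal-token, violet-code, and teal-badge (A2), but teal-token is never granted. teal-token would need violet-code and ivory-code (A3), but ivory-code is never granted.

violet-code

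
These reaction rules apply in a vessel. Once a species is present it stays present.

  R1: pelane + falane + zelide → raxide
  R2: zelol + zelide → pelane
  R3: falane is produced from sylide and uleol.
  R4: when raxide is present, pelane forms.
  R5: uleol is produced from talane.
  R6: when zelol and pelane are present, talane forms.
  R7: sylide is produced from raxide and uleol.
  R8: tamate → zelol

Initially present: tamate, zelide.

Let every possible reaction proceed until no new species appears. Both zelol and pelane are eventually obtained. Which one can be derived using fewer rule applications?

zelol: tamate present → zelol forms (R8). [1 rule application]
pelane: tamate present → zelol forms (R8). zelol and zelide present → pelane forms (R2). [2 rule applications]
zelol needs fewer.

zelol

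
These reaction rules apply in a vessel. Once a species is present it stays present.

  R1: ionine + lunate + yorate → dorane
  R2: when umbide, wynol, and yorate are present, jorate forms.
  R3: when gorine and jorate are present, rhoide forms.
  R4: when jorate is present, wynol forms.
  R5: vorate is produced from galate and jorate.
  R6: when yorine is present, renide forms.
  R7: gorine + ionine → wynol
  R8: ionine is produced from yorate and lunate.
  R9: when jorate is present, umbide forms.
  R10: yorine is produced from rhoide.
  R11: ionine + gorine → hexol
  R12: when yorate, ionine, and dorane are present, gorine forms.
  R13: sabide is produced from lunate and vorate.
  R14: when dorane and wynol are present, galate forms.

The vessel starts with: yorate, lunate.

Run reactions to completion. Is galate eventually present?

yorate and lunate present → ionine forms (R8).
ionine, lunate, and yorate present → dorane forms (R1).
yorate, ionine, and dorane present → gorine forms (R12).
gorine and ionine present → wynol forms (R7).
dorane and wynol present → galate forms (R14).

Yes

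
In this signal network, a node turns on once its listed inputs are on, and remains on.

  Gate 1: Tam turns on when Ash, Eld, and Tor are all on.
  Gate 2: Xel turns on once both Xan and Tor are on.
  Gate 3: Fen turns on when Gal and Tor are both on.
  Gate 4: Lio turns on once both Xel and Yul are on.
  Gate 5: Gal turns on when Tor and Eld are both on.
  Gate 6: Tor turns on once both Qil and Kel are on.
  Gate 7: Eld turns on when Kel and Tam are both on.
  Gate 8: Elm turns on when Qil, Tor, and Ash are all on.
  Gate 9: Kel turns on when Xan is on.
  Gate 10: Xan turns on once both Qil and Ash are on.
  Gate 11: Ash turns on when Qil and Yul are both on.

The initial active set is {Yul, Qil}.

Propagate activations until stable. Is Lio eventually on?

Qil and Yul are on, so Ash turns on (Gate 11).
Gate 10: Qil and Ash on → Xan on.
Gate 9: Xan on → Kel on.
Qil and Kel are on, so Tor turns on (Gate 6).
Gate 2: Xan and Tor on → Xel on.
Gate 4: Xel and Yul on → Lio on.

Yes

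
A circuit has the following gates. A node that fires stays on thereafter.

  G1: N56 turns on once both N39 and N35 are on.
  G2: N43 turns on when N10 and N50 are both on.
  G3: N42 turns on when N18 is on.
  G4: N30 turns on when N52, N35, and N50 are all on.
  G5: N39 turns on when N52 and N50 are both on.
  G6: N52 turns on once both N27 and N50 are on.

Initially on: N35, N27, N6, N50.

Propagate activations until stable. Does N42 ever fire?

N42 would need N18 (G3), but N18 never turns on.

No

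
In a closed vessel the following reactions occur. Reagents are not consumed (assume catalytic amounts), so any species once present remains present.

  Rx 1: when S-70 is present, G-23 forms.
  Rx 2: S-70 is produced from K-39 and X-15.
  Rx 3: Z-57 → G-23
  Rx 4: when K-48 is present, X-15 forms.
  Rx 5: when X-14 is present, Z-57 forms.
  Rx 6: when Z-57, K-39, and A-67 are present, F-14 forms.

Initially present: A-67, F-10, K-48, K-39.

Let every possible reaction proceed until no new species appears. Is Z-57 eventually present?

No

Z-57 would need X-14 (Rx 5), but X-14 never forms.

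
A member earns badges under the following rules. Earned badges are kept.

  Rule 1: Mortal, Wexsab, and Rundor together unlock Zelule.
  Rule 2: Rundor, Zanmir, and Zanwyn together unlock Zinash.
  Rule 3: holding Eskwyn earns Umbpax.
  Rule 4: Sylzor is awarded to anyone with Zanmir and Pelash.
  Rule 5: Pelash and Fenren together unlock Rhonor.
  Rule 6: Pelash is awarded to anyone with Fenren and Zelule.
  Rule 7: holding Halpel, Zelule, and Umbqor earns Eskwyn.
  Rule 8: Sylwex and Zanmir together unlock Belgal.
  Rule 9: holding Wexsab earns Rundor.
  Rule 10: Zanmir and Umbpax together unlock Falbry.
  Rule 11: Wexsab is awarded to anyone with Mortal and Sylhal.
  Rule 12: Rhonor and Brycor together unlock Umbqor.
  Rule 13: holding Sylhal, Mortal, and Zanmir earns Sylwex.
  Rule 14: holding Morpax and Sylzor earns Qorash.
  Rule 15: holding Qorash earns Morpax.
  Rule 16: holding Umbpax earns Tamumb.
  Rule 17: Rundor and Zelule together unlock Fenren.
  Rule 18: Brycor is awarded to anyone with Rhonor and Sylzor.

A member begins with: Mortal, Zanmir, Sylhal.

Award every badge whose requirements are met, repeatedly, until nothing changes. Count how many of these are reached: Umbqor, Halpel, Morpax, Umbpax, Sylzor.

With Mortal and Sylhal, Wexsab is earned (Rule 11).
With Wexsab, Rundor is earned (Rule 9).
With Mortal, Wexsab, and Rundor, Zelule is earned (Rule 1).
With Rundor and Zelule, Fenren is earned (Rule 17).
With Fenren and Zelule, Pelash is earned (Rule 6).
With Pelash and Fenren, Rhonor is earned (Rule 5).
With Zanmir and Pelash, Sylzor is earned (Rule 4).
With Rhonor and Sylzor, Brycor is earned (Rule 18).
With Rhonor and Brycor, Umbqor is earned (Rule 12).
Umbqor: reached.
No rule produces Halpel, and it is not given.
Morpax would need Qorash (Rule 15), but Qorash is never earned.
Umbpax would need Eskwyn (Rule 3), but Eskwyn is never earned.
Sylzor: reached.
Reached: Umbqor and Sylzor — 2 of the 5.

2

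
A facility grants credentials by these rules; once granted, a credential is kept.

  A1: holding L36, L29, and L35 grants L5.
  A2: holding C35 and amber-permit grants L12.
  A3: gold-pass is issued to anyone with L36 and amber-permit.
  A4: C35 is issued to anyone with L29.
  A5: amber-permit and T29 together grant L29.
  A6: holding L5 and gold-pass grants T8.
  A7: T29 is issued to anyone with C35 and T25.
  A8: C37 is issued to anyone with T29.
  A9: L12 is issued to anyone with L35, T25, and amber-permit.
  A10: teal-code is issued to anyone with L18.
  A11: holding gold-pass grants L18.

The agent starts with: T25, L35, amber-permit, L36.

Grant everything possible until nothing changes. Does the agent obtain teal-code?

Holding L36 and amber-permit grants gold-pass (A3).
Holding gold-pass grants L18 (A11).
Holding L18 grants teal-code (A10).

Yes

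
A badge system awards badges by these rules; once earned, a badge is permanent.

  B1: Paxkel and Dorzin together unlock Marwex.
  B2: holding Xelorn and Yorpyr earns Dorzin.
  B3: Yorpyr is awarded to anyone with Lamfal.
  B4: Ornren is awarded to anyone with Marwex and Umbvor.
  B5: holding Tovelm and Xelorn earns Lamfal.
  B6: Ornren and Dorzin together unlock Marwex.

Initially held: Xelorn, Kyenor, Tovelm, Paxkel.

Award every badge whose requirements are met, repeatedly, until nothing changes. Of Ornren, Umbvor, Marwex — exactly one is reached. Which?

With Tovelm and Xelorn, Lamfal is earned (B5).
With Lamfal, Yorpyr is earned (B3).
With Xelorn and Yorpyr, Dorzin is earned (B2).
With Paxkel and Dorzin, Marwex is earned (B1).
Ornren would need Marwex and Umbvor (B4), but Umbvor is never earned. No rule produces Umbvor, and it is not given.

Marwex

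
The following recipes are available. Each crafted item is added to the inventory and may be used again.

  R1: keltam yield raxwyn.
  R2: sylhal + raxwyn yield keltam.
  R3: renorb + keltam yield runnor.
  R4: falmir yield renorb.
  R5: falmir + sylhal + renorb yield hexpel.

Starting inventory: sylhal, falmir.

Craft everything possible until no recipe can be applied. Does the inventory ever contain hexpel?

Yes

Using R4, falmir makes renorb.
Using R5, falmir, sylhal, and renorb make hexpel.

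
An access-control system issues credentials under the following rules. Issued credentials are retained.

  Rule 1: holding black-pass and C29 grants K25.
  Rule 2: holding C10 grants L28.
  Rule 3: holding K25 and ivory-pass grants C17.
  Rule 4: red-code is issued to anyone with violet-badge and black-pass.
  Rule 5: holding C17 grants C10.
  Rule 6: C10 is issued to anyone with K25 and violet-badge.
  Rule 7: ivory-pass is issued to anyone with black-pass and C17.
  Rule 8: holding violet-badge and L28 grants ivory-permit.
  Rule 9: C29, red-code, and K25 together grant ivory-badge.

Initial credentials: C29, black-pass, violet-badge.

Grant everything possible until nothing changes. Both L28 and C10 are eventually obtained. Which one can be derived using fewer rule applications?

C10

C10: Holding black-pass and C29 grants K25 (Rule 1). Holding K25 and violet-badge grants C10 (Rule 6). [2 rule applications]
L28: Holding black-pass and C29 grants K25 (Rule 1). Holding K25 and violet-badge grants C10 (Rule 6). Holding C10 grants L28 (Rule 2). [3 rule applications]
C10 needs fewer.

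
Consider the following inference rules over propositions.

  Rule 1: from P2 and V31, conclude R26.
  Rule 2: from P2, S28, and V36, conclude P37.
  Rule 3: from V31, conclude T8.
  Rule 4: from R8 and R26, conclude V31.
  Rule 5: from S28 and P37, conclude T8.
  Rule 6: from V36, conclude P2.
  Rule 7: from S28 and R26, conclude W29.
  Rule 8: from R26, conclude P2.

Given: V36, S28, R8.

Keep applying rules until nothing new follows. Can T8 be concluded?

From V36, Rule 6 gives P2.
P2, S28, and V36 hold, so P37 follows (Rule 2).
S28 and P37 hold, so T8 follows (Rule 5).

Yes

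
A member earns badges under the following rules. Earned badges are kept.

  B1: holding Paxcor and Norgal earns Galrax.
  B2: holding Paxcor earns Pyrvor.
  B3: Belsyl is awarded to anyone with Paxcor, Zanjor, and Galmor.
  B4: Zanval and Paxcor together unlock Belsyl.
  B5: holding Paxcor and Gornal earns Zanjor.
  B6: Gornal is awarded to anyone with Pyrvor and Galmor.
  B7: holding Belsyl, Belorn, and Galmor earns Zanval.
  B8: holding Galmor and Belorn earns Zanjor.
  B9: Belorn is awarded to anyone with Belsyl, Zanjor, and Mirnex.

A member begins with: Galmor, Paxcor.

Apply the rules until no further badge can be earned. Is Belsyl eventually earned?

Yes

With Paxcor, Pyrvor is earned (B2).
With Pyrvor and Galmor, Gornal is earned (B6).
With Paxcor and Gornal, Zanjor is earned (B5).
With Paxcor, Zanjor, and Galmor, Belsyl is earned (B3).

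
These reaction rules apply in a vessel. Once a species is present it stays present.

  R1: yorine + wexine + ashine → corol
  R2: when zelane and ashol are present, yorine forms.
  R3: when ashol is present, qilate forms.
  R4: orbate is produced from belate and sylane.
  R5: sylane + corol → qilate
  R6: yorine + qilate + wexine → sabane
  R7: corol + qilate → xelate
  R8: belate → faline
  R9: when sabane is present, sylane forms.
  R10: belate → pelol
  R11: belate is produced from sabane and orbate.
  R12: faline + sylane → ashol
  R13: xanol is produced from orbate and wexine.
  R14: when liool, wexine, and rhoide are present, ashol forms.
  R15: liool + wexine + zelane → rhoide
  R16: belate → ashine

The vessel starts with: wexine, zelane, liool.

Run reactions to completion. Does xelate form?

xelate would need corol and qilate (R7), but corol never forms.

No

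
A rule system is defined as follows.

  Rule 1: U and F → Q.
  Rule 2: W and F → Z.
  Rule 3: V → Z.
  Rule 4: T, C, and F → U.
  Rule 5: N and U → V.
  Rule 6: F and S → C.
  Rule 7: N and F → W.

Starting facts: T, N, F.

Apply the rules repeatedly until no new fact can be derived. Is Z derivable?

Yes

From N and F, Rule 7 gives W.
W and F hold, so Z follows (Rule 2).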